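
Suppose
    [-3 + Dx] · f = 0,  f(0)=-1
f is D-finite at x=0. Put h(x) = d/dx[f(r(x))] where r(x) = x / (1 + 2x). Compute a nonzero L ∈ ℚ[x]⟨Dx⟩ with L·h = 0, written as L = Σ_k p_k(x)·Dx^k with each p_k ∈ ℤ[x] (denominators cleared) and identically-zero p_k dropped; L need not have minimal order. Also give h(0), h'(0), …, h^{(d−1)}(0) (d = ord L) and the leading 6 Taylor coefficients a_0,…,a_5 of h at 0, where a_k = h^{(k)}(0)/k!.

f: a_k = -1, -3, -9/2, -9/2, -27/8, -81/40, …
Change of var in L_f (x↦r) gives L₀.
Derive L from L₀ (diff closure).
L = (-1 - 8·x) + (-1 - 4·x - 4·x^2)·Dx  (order 1).
h: a_k = -3, 3, 9/2, -51/2, 519/8, -4743/40, …
ICs: h(0) = -3.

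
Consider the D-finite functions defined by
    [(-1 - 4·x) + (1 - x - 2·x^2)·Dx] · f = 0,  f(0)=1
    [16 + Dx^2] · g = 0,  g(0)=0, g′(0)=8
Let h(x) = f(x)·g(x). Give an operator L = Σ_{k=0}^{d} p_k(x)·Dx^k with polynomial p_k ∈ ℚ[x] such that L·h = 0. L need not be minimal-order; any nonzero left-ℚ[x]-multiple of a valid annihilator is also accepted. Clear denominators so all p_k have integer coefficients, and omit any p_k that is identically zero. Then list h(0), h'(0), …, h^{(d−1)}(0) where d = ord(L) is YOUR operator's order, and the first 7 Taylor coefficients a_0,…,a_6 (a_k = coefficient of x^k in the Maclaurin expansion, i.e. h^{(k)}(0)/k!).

f: a_k = 1, 1, 3, 5, 11, 21, 43, …
g: a_k = 0, 8, 0, -64/3, 0, 256/15, 0, …
h₀=f·g: eliminate ⇒ L₀, order ≤ 1·2.
L = (-12 + 16·x + 32·x^2) + (2 + 8·x)·Dx + (-1 + x + 2·x^2)·Dx^2  (order 2).
h: a_k = 0, 8, 8, 8/3, 56/3, 616/15, 392/5, …
ICs: h(0) = 0, h′(0) = 8.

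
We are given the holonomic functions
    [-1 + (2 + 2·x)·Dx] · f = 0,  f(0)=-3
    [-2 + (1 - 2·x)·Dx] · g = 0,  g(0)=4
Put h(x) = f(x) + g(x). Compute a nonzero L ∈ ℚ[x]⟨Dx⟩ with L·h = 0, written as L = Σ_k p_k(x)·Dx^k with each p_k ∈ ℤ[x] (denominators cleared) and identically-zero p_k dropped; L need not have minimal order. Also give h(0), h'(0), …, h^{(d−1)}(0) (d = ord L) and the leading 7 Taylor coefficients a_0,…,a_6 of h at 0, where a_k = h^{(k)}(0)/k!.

L = (6 + 4·x) + (-11 - 20·x - 12·x^2)·Dx + (2 + 2·x - 8·x^2 - 8·x^3)·Dx^2  (order 2).
h: a_k = 1, 13/2, 131/8, 509/16, 8207/128, 32747/256, 262207/1024, …
ICs: h(0) = 1, h′(0) = 13/2.

f: a_k = -3, -3/2, 3/8, -3/16, 15/128, -21/256, 63/1024, …
g: a_k = 4, 8, 16, 32, 64, 128, 256, …
f+g: L₀ = lclm(L_f,L_g), ord ≤ 1+1.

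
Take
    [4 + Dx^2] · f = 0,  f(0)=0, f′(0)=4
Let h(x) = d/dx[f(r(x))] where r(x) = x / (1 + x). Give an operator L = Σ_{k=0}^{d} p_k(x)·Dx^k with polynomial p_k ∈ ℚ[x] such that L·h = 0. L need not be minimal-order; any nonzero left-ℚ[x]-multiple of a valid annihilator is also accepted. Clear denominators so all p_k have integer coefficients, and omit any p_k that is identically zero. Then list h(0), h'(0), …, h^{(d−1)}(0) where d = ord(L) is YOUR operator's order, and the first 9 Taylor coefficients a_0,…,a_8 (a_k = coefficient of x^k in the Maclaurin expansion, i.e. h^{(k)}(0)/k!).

L = (10 + 12·x + 6·x^2) + (6 + 18·x + 18·x^2 + 6·x^3)·Dx + (1 + 4·x + 6·x^2 + 4·x^3 + x^4)·Dx^2  (order 2).
h: a_k = 4, -8, 4, 16, -172/3, 120, -8836/45, 12128/45, -98524/315, …
ICs: h(0) = 4, h′(0) = -8.

f: a_k = 0, 4, 0, -8/3, 0, 8/15, 0, -16/315, 0, …
Substitute x→r, Dx→(1/r')Dx; clear ⇒ L₀.
Derive L from L₀ (diff closure).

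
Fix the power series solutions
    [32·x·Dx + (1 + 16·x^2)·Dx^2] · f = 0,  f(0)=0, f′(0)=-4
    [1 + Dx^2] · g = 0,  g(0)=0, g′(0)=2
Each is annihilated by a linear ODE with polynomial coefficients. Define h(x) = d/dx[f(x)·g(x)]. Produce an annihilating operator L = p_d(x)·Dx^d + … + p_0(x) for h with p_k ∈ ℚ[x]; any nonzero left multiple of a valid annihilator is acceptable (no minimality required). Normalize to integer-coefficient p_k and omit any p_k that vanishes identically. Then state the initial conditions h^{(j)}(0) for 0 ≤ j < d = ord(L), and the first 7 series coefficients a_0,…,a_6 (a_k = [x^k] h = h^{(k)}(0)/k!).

f: a_k = 0, -4, 0, 64/3, 0, -1024/5, 0, …
g: a_k = 0, 2, 0, -1/3, 0, 1/60, 0, …
L₀ := L_f ⊗_s L_g (sym. prod.), ord ≤ 4.
Derive L from L₀ (diff closure).
L = (209105 + 6893664·x^2 + 261353216·x^4 + 52248576·x^6 - 2162688·x^8 - 60817408·x^10 + 16777216·x^12) + (108608·x + 9933824·x^3 + 133857280·x^5 + 44564480·x^7 + 20971520·x^9 + 67108864·x^11)·Dx + (210210 + 6980800·x^2 + 263314944·x^4 + 66224128·x^6 + 4063232·x^8 - 54525952·x^10 + 33554432·x^12)·Dx^2 + (108608·x + 9933824·x^3 + 133857280·x^5 + 44564480·x^7 + 20971520·x^9 + 67108864·x^11)·Dx^3 + (1105 + 87136·x^2 + 1961728·x^4 + 13975552·x^6 + 6225920·x^8 + 6291456·x^10 + 16777216·x^12)·Dx^4  (order 4).
h: a_k = 0, -16, 0, 176, 0, -7502/3, 0, …
ICs: h(0) = 0, h′(0) = -16, h′′(0) = 0, h′′′(0) = 1056.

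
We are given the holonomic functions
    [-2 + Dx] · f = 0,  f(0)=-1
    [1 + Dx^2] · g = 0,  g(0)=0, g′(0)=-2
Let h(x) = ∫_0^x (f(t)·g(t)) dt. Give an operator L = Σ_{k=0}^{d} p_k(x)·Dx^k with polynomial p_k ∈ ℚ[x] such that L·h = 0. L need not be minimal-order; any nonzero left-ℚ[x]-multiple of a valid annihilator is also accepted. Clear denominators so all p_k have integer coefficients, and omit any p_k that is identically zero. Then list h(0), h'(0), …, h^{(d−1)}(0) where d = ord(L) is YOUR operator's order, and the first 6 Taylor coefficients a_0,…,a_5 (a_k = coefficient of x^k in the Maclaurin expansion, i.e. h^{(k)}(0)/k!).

f: a_k = -1, -2, -2, -4/3, -2/3, -4/15, …
g: a_k = 0, -2, 0, 1/3, 0, -1/60, …
L₀ := L_f ⊗_s L_g (sym. prod.), ord ≤ 2.
Integrate: L := L₀·Dx.
L = 5·Dx - 4·Dx^2 + Dx^3  (order 3).
h: a_k = 0, 0, 1, 4/3, 11/12, 2/5, …
ICs: h(0) = 0, h′(0) = 0, h′′(0) = 2.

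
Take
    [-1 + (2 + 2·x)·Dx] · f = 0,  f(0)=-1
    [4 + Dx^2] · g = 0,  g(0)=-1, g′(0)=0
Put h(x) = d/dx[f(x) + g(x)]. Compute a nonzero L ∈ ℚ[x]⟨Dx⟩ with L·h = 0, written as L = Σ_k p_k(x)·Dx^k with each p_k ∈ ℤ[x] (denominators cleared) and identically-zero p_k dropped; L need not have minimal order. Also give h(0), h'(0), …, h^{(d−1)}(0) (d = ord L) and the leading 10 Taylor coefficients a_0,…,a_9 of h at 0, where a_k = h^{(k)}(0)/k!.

f: a_k = -1, -1/2, 1/8, -1/16, 5/128, -7/256, 21/1024, -33/2048, 429/32768, -715/65536, …
g: a_k = -1, 0, 2, 0, -2/3, 0, 4/45, 0, -2/315, 0, …
f+g: L₀ = lclm(L_f,L_g), ord ≤ 1+2.
h=h₀': d/dx-closure on L₀ ⇒ L.
L = (-124 - 128·x - 64·x^2) + (-152 - 408·x - 384·x^2 - 128·x^3)·Dx + (-31 - 32·x - 16·x^2)·Dx^2 + (-38 - 102·x - 96·x^2 - 32·x^3)·Dx^3  (order 3).
h: a_k = -1/2, 17/4, -3/16, -241/96, -35/256, 5041/7680, -231/2048, 69599/1290240, -6435/65536, 35508001/371589120, …
ICs: h(0) = -1/2, h′(0) = 17/4, h′′(0) = -3/8.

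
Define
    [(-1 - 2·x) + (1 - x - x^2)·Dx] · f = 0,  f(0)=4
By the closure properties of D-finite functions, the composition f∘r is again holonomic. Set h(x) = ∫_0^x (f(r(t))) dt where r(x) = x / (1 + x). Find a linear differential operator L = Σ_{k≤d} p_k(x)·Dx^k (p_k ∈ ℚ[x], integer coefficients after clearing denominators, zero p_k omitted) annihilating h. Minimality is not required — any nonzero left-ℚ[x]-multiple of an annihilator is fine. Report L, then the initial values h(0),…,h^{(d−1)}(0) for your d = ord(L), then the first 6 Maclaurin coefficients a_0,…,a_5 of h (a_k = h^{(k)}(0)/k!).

f: a_k = 4, 4, 8, 12, 20, 32, …
Substitute x→r, Dx→(1/r')Dx; clear ⇒ L₀.
h=∫₀ˣh₀: take L = L₀·Dx.
L = (1 + 3·x)·Dx + (-1 - 2·x + x^3)·Dx^2  (order 2).
h: a_k = 0, 4, 2, 4/3, 0, 4/5, …
ICs: h(0) = 0, h′(0) = 4.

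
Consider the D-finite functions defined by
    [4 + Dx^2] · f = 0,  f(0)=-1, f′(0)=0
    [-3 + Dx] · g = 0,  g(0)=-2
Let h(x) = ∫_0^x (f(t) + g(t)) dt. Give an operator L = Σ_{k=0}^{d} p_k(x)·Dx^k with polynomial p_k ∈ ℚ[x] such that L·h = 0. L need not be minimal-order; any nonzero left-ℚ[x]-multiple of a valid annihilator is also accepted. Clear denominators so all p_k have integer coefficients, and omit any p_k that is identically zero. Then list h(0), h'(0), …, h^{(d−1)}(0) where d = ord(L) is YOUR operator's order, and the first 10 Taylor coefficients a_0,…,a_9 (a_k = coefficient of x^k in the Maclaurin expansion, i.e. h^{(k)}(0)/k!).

f: a_k = -1, 0, 2, 0, -2/3, 0, 4/45, 0, -2/315, 0, …
g: a_k = -2, -6, -9, -9, -27/4, -81/20, -81/40, -243/280, -729/2240, -243/2240, …
L₀ := lclm(L_f,L_g); ord L₀ ≤ 2+1.
Integrate: L := L₀·Dx.
L = -12·Dx + 4·Dx^2 - 3·Dx^3 + Dx^4  (order 4).
h: a_k = 0, -3, -3, -7/3, -9/4, -89/60, -27/40, -697/2520, -243/2240, -6689/181440, …
ICs: h(0) = 0, h′(0) = -3, h′′(0) = -6, h′′′(0) = -14.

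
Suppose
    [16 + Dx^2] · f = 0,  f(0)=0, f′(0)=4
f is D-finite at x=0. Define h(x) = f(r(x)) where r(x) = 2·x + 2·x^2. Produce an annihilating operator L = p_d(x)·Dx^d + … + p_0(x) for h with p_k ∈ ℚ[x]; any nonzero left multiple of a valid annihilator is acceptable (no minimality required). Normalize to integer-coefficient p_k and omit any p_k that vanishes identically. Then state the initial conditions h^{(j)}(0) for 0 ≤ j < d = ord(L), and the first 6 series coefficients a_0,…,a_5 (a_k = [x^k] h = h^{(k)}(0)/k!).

L = (64 + 384·x + 768·x^2 + 512·x^3) - 2·Dx + (1 + 2·x)·Dx^2  (order 2).
h: a_k = 0, 8, 8, -256/3, -256, 256/15, …
ICs: h(0) = 0, h′(0) = 8.

f: a_k = 0, 4, 0, -32/3, 0, 128/15, …
L₀ from L_f via x↦r, Dx↦r'^{-1}Dx.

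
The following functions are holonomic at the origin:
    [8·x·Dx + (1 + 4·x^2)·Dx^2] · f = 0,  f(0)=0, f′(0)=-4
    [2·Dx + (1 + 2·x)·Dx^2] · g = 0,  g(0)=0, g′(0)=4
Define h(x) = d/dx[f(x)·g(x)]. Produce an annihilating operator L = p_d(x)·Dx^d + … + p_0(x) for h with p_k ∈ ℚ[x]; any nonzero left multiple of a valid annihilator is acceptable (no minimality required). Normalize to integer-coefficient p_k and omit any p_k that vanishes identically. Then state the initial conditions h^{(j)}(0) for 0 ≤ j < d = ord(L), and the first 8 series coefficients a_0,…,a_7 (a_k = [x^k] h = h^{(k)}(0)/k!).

f: a_k = 0, -4, 0, 16/3, 0, -64/5, 0, 256/7, …
g: a_k = 0, 4, -4, 16/3, -8, 64/5, -64/3, 256/7, …
f·g: L₀ = L_f ⊗_s L_g, ord ≤ 2·2.
Derive L from L₀ (diff closure).
L = (192 + 704·x + 2560·x^2 + 9984·x^3 + 15360·x^4 + 13312·x^5 + 4096·x^7) + (72 + 992·x + 4928·x^2 + 15488·x^3 + 34816·x^4 + 47616·x^5 + 35840·x^6 + 6144·x^7 + 14336·x^8)·Dx + (24 + 256·x + 1536·x^2 + 4992·x^3 + 11520·x^4 + 19968·x^5 + 24576·x^6 + 18432·x^7 + 6144·x^8 + 8192·x^9)·Dx^2 + (5 + 36·x + 148·x^2 + 448·x^3 + 1056·x^4 + 1920·x^5 + 2688·x^6 + 3072·x^7 + 2304·x^8 + 1024·x^9 + 1024·x^10)·Dx^3  (order 3).
h: a_k = 0, -32, 48, 0, 160/3, -6656/15, 9856/15, 0, …
ICs: h(0) = 0, h′(0) = -32, h′′(0) = 96.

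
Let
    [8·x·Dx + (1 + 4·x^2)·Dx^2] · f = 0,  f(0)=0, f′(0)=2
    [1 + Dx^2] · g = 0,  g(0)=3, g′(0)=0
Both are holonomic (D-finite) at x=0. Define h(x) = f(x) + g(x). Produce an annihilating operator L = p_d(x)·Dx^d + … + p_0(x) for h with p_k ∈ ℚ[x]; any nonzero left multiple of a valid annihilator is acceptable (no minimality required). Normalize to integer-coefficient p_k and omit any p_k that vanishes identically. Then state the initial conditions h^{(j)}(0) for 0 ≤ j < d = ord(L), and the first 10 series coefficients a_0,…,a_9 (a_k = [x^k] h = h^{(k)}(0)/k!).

L = (-376·x + 1600·x^3 + 128·x^5)·Dx + (-7 + 76·x^2 + 432·x^4 + 64·x^6)·Dx^2 + (-376·x + 1600·x^3 + 128·x^5)·Dx^3 + (-7 + 76·x^2 + 432·x^4 + 64·x^6)·Dx^4  (order 4).
h: a_k = 3, 2, -3/2, -8/3, 1/8, 32/5, -1/240, -128/7, 1/13440, 512/9, …
ICs: h(0) = 3, h′(0) = 2, h′′(0) = -3, h′′′(0) = -16.

f: a_k = 0, 2, 0, -8/3, 0, 32/5, 0, -128/7, 0, 512/9, …
g: a_k = 3, 0, -3/2, 0, 1/8, 0, -1/240, 0, 1/13440, 0, …
f+g: L₀ = lclm(L_f,L_g), ord ≤ 2+2.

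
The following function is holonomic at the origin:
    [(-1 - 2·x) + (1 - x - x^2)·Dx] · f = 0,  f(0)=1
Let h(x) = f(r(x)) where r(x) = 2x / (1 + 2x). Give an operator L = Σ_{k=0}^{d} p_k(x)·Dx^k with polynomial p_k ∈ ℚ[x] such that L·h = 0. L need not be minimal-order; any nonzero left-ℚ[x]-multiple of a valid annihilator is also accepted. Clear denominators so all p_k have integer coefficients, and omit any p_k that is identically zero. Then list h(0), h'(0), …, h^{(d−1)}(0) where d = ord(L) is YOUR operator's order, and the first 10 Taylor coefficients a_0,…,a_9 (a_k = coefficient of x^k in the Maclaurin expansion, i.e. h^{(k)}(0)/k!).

f: a_k = 1, 1, 2, 3, 5, 8, 13, 21, 34, 55, …
Substitute x→r, Dx→(1/r')Dx; clear ⇒ L₀.
L = (2 + 12·x) + (-1 - 4·x + 8·x^3)·Dx  (order 1).
h: a_k = 1, 2, 4, 0, 16, -32, 128, -384, 1280, -4096, …
ICs: h(0) = 1.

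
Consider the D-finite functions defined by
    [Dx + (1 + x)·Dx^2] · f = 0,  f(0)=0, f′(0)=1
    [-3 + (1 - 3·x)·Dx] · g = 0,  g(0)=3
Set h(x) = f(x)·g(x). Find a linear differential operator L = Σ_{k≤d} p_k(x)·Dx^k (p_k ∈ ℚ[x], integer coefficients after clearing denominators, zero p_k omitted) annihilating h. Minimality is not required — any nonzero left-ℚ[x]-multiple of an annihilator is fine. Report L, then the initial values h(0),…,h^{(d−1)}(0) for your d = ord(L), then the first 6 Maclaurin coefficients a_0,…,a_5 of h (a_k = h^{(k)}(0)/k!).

L = 3 + (5 + 9·x)·Dx + (-1 + 2·x + 3·x^2)·Dx^2  (order 2).
h: a_k = 0, 3, 15/2, 47/2, 279/4, 4197/20, …
ICs: h(0) = 0, h′(0) = 3.

f: a_k = 0, 1, -1/2, 1/3, -1/4, 1/5, …
g: a_k = 3, 9, 27, 81, 243, 729, …
L₀ := L_f ⊗_s L_g (sym. prod.), ord ≤ 2.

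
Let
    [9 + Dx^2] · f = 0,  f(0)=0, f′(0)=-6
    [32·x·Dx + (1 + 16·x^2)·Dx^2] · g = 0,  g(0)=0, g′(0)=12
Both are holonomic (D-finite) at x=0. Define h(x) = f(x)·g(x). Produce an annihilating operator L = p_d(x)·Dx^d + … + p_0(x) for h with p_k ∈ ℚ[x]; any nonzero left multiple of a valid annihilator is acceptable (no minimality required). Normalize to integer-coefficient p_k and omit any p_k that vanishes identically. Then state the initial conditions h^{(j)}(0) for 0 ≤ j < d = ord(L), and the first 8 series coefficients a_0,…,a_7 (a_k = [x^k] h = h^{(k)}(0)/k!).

f: a_k = 0, -6, 0, 9, 0, -81/20, 0, 243/280, …
g: a_k = 0, 12, 0, -64, 0, 3072/5, 0, -49152/7, …
h₀=f·g: eliminate ⇒ L₀, order ≤ 2·2.
L = (16425 + 696384·x^2 + 2778624·x^4 + 11943936·x^6 + 47775744·x^8) + (23616·x + 543744·x^3 + 3981312·x^5 + 21233664·x^7)·Dx + (2050 + 87168·x^2 + 470016·x^4 + 2654208·x^6 + 10616832·x^8)·Dx^2 + (2624·x + 60416·x^3 + 442368·x^5 + 2359296·x^7)·Dx^3 + (25 + 1088·x^2 + 17920·x^4 + 147456·x^6 + 589824·x^8)·Dx^4  (order 4).
h: a_k = 0, 0, -72, 0, 492, 0, -4311, 0, …
ICs: h(0) = 0, h′(0) = 0, h′′(0) = -144, h′′′(0) = 0.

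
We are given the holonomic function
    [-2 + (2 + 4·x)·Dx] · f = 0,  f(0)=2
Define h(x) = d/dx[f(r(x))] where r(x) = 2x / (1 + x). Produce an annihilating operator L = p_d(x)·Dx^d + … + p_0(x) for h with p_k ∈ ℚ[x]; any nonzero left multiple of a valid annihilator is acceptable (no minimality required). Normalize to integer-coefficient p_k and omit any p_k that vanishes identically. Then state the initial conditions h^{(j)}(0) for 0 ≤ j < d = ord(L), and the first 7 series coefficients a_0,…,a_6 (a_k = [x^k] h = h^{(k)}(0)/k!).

L = (-4 - 10·x) + (-1 - 6·x - 5·x^2)·Dx  (order 1).
h: a_k = 4, -16, 60, -240, 1020, -4512, 20468, …
ICs: h(0) = 4.

f: a_k = 2, 2, -1, 1, -5/4, 7/4, -21/8, …
L₀ from L_f via x↦r, Dx↦r'^{-1}Dx.
h₀' ⇒ L via d/dx closure of L₀.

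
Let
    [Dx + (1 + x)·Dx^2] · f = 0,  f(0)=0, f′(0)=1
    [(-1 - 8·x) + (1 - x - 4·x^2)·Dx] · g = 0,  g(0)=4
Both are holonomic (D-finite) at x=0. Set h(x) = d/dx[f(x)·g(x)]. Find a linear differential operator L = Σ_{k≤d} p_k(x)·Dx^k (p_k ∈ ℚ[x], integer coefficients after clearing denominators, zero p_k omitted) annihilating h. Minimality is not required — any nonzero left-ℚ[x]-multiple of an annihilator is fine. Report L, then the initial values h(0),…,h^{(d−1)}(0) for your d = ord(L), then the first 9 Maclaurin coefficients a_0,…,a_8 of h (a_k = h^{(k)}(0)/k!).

f: a_k = 0, 1, -1/2, 1/3, -1/4, 1/5, -1/6, 1/7, -1/8, …
g: a_k = 4, 4, 20, 36, 116, 260, 724, 1764, 4660, …
f·g: L₀ = L_f ⊗_s L_g, ord ≤ 2·1.
h=h₀': d/dx-closure on L₀ ⇒ L.
L = (236 + 648·x + 576·x^2) + (25 + 277·x + 672·x^2 + 448·x^3)·Dx + (-9 - 16·x + 45·x^2 + 116·x^3 + 64·x^4)·Dx^2  (order 2).
h: a_k = 4, 4, 58, 316/3, 1567/3, 6274/5, 4393, 1229428/105, 2503831/70, …
ICs: h(0) = 4, h′(0) = 4.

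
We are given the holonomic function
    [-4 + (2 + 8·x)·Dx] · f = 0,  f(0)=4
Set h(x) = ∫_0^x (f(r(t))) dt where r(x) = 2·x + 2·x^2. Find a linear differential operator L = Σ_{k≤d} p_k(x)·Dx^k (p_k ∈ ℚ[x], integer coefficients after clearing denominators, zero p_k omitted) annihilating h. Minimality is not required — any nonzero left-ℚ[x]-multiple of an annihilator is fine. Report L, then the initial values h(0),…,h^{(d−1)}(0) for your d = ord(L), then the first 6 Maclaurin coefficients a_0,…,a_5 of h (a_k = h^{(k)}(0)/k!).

L = (-4 - 8·x)·Dx + (1 + 8·x + 8·x^2)·Dx^2  (order 2).
h: a_k = 0, 4, 8, -16/3, 16, -288/5, …
ICs: h(0) = 0, h′(0) = 4.

f: a_k = 4, 8, -8, 16, -40, 112, …
f∘r: x↦r, Dx↦Dx/r' in L_f ⇒ L₀.
∫: right-multiply L₀ by Dx.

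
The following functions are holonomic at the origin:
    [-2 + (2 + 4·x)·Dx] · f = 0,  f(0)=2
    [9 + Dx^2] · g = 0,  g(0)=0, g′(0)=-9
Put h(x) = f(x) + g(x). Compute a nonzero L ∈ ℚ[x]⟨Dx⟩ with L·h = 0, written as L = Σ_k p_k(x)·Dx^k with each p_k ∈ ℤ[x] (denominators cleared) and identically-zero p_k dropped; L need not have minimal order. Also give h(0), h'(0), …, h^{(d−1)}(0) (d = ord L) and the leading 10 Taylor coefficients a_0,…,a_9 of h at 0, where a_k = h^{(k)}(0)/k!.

f: a_k = 2, 2, -1, 1, -5/4, 7/4, -21/8, 33/8, -429/64, 715/64, …
g: a_k = 0, -9, 0, 27/2, 0, -243/40, 0, 729/560, 0, -729/4480, …
Sum ⇒ L₀ = lclm(L_f,L_g) in ℚ(x)⟨Dx⟩.
L = (-27 - 81·x - 81·x^2) + (18 + 117·x + 243·x^2 + 162·x^3)·Dx + (-3 - 9·x - 9·x^2)·Dx^2 + (2 + 13·x + 27·x^2 + 18·x^3)·Dx^3  (order 3).
h: a_k = 2, -7, -1, 29/2, -5/4, -173/40, -21/8, 3039/560, -429/64, 49321/4480, …
ICs: h(0) = 2, h′(0) = -7, h′′(0) = -2.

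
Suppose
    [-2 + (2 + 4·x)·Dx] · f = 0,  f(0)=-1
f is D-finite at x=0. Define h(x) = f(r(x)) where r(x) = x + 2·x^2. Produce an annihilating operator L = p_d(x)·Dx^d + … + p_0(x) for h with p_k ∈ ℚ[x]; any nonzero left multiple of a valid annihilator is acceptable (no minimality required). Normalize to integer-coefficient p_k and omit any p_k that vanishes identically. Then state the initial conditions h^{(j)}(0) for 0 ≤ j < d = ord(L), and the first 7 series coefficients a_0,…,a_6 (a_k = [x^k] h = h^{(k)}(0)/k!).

f: a_k = -1, -1, 1/2, -1/2, 5/8, -7/8, 21/16, …
h₀=f(r): pull back L_f along r ⇒ L₀.
L = (-1 - 4·x) + (1 + 2·x + 4·x^2)·Dx  (order 1).
h: a_k = -1, -1, -3/2, 3/2, -3/8, -15/8, 57/16, …
ICs: h(0) = -1.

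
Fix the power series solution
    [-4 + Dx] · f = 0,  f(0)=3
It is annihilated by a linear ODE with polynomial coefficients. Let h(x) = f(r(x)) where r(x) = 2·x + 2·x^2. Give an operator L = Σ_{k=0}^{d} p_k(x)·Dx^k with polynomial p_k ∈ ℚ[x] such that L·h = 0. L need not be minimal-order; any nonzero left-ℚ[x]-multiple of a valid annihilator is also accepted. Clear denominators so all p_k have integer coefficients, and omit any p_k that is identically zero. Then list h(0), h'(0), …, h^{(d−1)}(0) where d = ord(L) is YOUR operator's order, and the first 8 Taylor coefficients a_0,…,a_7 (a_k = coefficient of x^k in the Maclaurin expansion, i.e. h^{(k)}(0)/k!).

f: a_k = 3, 12, 24, 32, 32, 128/5, 256/15, 1024/105, …
h₀=f(r): pull back L_f along r ⇒ L₀.
L = (-8 - 16·x) + Dx  (order 1).
h: a_k = 3, 24, 120, 448, 1376, 18176/5, 127744/15, 378880/21, …
ICs: h(0) = 3.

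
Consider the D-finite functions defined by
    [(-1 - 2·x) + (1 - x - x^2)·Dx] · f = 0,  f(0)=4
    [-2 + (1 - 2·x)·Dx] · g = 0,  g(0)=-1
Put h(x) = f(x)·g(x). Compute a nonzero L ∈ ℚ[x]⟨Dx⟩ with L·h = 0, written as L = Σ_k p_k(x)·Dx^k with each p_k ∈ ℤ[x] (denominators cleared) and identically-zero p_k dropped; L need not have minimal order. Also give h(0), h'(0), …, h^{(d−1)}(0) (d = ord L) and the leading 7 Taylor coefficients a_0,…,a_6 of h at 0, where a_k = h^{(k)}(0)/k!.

L = (-3 + 2·x + 6·x^2) + (1 - 3·x + x^2 + 2·x^3)·Dx  (order 1).
h: a_k = -4, -12, -32, -76, -172, -376, -804, …
ICs: h(0) = -4.

f: a_k = 4, 4, 8, 12, 20, 32, 52, …
g: a_k = -1, -2, -4, -8, -16, -32, -64, …
L₀ := L_f ⊗_s L_g (sym. prod.), ord ≤ 1.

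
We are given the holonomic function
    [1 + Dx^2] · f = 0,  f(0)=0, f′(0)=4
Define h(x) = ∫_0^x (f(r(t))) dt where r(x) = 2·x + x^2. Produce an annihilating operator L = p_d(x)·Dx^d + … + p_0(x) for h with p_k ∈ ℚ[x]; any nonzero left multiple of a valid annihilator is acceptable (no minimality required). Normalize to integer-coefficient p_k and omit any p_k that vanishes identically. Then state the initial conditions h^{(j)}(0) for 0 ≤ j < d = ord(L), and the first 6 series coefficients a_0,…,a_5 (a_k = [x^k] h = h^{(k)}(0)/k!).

f: a_k = 0, 4, 0, -2/3, 0, 1/30, …
Change of var in L_f (x↦r) gives L₀.
h=∫₀ˣh₀: take L = L₀·Dx.
L = (4 + 12·x + 12·x^2 + 4·x^3)·Dx - Dx^2 + (1 + x)·Dx^3  (order 3).
h: a_k = 0, 0, 4, 4/3, -4/3, -8/5, …
ICs: h(0) = 0, h′(0) = 0, h′′(0) = 8.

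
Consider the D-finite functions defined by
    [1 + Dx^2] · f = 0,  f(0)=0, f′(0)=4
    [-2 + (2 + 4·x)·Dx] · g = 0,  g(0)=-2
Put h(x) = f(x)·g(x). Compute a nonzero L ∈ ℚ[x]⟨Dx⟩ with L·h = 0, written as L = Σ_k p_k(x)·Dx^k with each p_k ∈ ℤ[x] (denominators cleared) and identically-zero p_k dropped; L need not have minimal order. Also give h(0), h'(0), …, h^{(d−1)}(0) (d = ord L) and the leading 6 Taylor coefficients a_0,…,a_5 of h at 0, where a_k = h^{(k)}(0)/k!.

L = (4 + 4·x + 4·x^2) + (-2 - 4·x)·Dx + (1 + 4·x + 4·x^2)·Dx^2  (order 2).
h: a_k = 0, -8, -8, 16/3, -8/3, 64/15, …
ICs: h(0) = 0, h′(0) = -8.

f: a_k = 0, 4, 0, -2/3, 0, 1/30, …
g: a_k = -2, -2, 1, -1, 5/4, -7/4, …
Product ⇒ symmetric product L₀, ord ≤ 2.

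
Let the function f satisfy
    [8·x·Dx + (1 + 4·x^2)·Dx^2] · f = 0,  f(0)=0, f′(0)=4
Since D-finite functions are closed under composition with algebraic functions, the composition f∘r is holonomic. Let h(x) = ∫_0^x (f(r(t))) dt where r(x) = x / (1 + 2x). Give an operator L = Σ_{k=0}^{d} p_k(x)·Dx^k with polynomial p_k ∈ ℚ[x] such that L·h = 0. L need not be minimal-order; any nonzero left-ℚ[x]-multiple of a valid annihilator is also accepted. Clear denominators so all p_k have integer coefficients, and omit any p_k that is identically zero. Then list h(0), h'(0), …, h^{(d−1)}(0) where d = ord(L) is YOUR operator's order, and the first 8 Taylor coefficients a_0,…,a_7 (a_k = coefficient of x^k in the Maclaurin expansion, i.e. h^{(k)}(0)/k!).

L = (4 + 16·x)·Dx^2 + (1 + 4·x + 8·x^2)·Dx^3  (order 3).
h: a_k = 0, 0, 2, -8/3, 8/3, 0, -128/15, 512/21, …
ICs: h(0) = 0, h′(0) = 0, h′′(0) = 4.

f: a_k = 0, 4, 0, -16/3, 0, 64/5, 0, -256/7, …
L₀ from L_f via x↦r, Dx↦r'^{-1}Dx.
Integrate: L := L₀·Dx.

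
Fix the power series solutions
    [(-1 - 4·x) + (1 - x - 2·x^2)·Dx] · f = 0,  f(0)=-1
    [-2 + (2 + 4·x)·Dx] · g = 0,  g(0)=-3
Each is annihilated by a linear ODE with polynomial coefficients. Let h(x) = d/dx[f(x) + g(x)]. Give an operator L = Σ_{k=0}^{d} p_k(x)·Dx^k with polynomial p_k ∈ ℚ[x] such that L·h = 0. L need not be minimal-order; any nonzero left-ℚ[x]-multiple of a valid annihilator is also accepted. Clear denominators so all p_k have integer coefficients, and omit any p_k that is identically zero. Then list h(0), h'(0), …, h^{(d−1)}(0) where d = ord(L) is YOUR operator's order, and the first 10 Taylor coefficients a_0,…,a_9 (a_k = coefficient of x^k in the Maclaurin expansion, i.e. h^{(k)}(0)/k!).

L = (-48 - 222·x - 432·x^2 - 336·x^3 - 240·x^4) + (-27 - 258·x - 873·x^2 - 1368·x^3 - 1284·x^4 - 720·x^5)·Dx + (7 + 34·x + 41·x^2 - 54·x^3 - 236·x^4 - 328·x^5 - 160·x^6)·Dx^2  (order 2).
h: a_k = -4, -3, -39/2, -73/2, -945/8, -1875/8, -10213/16, -20601/16, -412137/128, -837775/128, …
ICs: h(0) = -4, h′(0) = -3.

f: a_k = -1, -1, -3, -5, -11, -21, -43, -85, -171, -341, …
g: a_k = -3, -3, 3/2, -3/2, 15/8, -21/8, 63/16, -99/16, 1287/128, -2145/128, …
Weyl lclm of L_f,L_g ⇒ L₀ (ord ≤ 2).
Differentiate: ansatz ord ≤ ord L₀ ⇒ L.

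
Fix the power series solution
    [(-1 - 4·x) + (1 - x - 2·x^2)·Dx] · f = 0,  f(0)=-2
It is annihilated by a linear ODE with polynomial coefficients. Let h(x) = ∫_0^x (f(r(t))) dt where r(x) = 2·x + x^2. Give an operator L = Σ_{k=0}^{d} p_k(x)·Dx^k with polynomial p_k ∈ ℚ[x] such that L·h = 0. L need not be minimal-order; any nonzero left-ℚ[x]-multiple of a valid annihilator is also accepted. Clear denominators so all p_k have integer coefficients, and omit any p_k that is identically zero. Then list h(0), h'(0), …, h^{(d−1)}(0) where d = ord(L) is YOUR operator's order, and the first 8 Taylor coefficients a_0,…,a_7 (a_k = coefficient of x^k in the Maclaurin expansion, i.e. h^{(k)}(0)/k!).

L = (2 + 16·x + 8·x^2)·Dx + (-1 + 3·x + 6·x^2 + 2·x^3)·Dx^2  (order 2).
h: a_k = 0, -2, -2, -26/3, -26, -478/5, -1054/3, -9402/7, …
ICs: h(0) = 0, h′(0) = -2.

f: a_k = -2, -2, -6, -10, -22, -42, -86, -170, …
Change of var in L_f (x↦r) gives L₀.
h=∫₀ˣh₀: take L = L₀·Dx.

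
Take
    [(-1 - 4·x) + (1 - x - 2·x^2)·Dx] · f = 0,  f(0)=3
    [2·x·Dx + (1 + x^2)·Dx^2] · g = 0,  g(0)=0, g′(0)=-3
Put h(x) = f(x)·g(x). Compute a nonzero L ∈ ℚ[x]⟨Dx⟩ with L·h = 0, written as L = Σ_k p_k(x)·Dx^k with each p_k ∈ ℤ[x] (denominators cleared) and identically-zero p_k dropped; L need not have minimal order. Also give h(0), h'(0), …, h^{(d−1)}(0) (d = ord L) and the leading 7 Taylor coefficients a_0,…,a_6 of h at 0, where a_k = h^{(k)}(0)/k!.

f: a_k = 3, 3, 9, 15, 33, 63, 129, …
g: a_k = 0, -3, 0, 1, 0, -3/5, 0, …
Product ⇒ symmetric product L₀, ord ≤ 2.
L = (4 + 2·x + 12·x^2) + (2 + 6·x + 4·x^2 + 12·x^3)·Dx + (-1 + x + x^2 + x^3 + 2·x^4)·Dx^2  (order 2).
h: a_k = 0, -9, -9, -24, -42, -459/5, -879/5, …
ICs: h(0) = 0, h′(0) = -9.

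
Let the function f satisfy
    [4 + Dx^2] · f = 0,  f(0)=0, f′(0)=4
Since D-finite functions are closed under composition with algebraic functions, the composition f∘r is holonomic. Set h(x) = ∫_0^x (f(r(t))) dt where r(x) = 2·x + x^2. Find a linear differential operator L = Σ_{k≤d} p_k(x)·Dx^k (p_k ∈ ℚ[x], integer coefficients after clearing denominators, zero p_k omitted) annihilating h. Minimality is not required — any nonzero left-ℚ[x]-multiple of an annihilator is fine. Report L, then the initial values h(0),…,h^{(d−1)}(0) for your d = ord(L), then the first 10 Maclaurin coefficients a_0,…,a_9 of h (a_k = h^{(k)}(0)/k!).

f: a_k = 0, 4, 0, -8/3, 0, 8/15, 0, -16/315, 0, 8/2835, …
Substitute x→r, Dx→(1/r')Dx; clear ⇒ L₀.
h=∫h₀ ⇒ L = L₀·Dx.
L = (16 + 48·x + 48·x^2 + 16·x^3)·Dx - Dx^2 + (1 + x)·Dx^3  (order 3).
h: a_k = 0, 0, 4, 4/3, -16/3, -32/5, 8/45, 40/7, 1424/315, -64/405, …
ICs: h(0) = 0, h′(0) = 0, h′′(0) = 8.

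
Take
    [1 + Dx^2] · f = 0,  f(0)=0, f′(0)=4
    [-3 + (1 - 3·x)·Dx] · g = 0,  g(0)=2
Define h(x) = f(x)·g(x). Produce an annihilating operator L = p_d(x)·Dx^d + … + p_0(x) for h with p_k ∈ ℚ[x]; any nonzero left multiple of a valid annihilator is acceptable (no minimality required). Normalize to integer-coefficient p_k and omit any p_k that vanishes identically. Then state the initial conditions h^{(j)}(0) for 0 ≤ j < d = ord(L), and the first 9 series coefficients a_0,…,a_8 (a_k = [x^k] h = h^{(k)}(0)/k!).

L = (-1 + 3·x) + 6·Dx + (-1 + 3·x)·Dx^2  (order 2).
h: a_k = 0, 8, 24, 212/3, 212, 9541/15, 9541/5, 3606497/630, 3606497/210, …
ICs: h(0) = 0, h′(0) = 8.

f: a_k = 0, 4, 0, -2/3, 0, 1/30, 0, -1/1260, 0, …
g: a_k = 2, 6, 18, 54, 162, 486, 1458, 4374, 13122, …
f·g: L₀ = L_f ⊗_s L_g, ord ≤ 2·1.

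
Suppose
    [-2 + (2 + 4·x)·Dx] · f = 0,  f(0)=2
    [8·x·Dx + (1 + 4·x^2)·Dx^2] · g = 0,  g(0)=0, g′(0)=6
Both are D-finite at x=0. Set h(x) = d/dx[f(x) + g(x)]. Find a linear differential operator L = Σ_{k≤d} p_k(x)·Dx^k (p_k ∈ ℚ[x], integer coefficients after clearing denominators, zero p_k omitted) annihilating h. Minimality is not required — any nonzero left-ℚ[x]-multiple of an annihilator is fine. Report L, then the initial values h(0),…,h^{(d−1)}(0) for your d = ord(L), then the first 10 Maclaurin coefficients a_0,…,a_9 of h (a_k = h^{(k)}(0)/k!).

L = (-8 - 40·x + 96·x^2 + 96·x^3) + (-11 - 32·x + 40·x^2 + 384·x^3 + 336·x^4)·Dx + (-1 + 6·x + 24·x^2 + 48·x^3 + 112·x^4 + 96·x^5)·Dx^2  (order 2).
h: a_k = 8, -2, -21, -5, 419/4, -63/4, -2841/8, -429/8, 104739/64, -12155/64, …
ICs: h(0) = 8, h′(0) = -2.

f: a_k = 2, 2, -1, 1, -5/4, 7/4, -21/8, 33/8, -429/64, 715/64, …
g: a_k = 0, 6, 0, -8, 0, 96/5, 0, -384/7, 0, 512/3, …
f+g: L₀ = lclm(L_f,L_g), ord ≤ 1+2.
h₀' ⇒ L via d/dx closure of L₀.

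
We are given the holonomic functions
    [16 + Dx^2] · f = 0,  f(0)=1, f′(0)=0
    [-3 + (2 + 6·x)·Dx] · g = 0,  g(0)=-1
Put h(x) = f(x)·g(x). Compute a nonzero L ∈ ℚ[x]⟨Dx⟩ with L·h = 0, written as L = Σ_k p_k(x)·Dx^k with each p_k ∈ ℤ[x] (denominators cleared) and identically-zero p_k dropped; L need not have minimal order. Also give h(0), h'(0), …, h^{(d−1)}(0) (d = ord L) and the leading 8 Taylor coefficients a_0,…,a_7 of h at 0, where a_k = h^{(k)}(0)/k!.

L = (91 + 384·x + 576·x^2) + (-12 - 36·x)·Dx + (4 + 24·x + 36·x^2)·Dx^2  (order 2).
h: a_k = -1, -3/2, 73/8, 165/16, -6337/384, -2341/256, 337609/46080, 259579/30720, …
ICs: h(0) = -1, h′(0) = -3/2.

f: a_k = 1, 0, -8, 0, 32/3, 0, -256/45, 0, …
g: a_k = -1, -3/2, 9/8, -27/16, 405/128, -1701/256, 15309/1024, -72171/2048, …
L₀ := L_f ⊗_s L_g (sym. prod.), ord ≤ 2.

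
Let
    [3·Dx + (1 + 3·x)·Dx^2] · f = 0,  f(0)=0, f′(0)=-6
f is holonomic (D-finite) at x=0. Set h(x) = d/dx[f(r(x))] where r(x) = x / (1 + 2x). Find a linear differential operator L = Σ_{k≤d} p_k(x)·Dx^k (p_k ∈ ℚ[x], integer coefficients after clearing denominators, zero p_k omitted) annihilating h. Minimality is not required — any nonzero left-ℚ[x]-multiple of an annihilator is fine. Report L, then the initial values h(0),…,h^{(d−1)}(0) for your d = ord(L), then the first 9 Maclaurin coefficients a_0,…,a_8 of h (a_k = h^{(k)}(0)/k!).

L = (7 + 20·x) + (1 + 7·x + 10·x^2)·Dx  (order 1).
h: a_k = -6, 42, -234, 1218, -6186, 31122, -155994, 780738, -3905226, …
ICs: h(0) = -6.

f: a_k = 0, -6, 9, -18, 81/2, -486/5, 243, -4374/7, 6561/4, …
f∘r: x↦r, Dx↦Dx/r' in L_f ⇒ L₀.
h₀' ⇒ L via d/dx closure of L₀.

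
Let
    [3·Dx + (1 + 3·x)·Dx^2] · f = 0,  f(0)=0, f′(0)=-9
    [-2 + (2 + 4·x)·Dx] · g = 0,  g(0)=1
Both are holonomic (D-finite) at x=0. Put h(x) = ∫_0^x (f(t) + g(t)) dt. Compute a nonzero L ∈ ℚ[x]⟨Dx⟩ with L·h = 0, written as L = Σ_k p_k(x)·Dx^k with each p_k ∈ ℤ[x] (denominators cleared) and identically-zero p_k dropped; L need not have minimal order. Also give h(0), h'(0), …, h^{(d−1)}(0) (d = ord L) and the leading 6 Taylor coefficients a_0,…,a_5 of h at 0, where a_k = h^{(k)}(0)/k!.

L = (18 + 18·x)·Dx^2 + (30 + 108·x + 90·x^2)·Dx^3 + (4 + 26·x + 54·x^2 + 36·x^3)·Dx^4  (order 4).
h: a_k = 0, 1, -4, 13/3, -53/8, 481/40, …
ICs: h(0) = 0, h′(0) = 1, h′′(0) = -8, h′′′(0) = 26.

f: a_k = 0, -9, 27/2, -27, 243/4, -729/5, …
g: a_k = 1, 1, -1/2, 1/2, -5/8, 7/8, …
L₀ := lclm(L_f,L_g); ord L₀ ≤ 2+1.
h=∫h₀ ⇒ L = L₀·Dx.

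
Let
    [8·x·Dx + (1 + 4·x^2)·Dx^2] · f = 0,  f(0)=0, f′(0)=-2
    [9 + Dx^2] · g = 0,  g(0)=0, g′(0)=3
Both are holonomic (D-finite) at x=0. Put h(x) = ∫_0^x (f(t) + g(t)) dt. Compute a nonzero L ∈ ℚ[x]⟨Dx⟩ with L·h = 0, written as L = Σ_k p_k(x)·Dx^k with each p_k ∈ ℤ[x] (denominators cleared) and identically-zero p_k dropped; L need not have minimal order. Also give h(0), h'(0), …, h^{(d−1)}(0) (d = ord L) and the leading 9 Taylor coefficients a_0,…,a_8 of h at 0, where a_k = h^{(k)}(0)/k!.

L = (-2808·x + 19008·x^3 + 10368·x^5)·Dx^2 + (9 + 1548·x^2 + 7344·x^4 + 5184·x^6)·Dx^3 + (-312·x + 2112·x^3 + 1152·x^5)·Dx^4 + (1 + 172·x^2 + 816·x^4 + 576·x^6)·Dx^5  (order 5).
h: a_k = 0, 0, 1/2, 0, -11/24, 0, -35/48, 0, 9997/4480, …
ICs: h(0) = 0, h′(0) = 0, h′′(0) = 1, h′′′(0) = 0, h′′′′(0) = -11.

f: a_k = 0, -2, 0, 8/3, 0, -32/5, 0, 128/7, 0, …
g: a_k = 0, 3, 0, -9/2, 0, 81/40, 0, -243/560, 0, …
L₀ := lclm(L_f,L_g); ord L₀ ≤ 2+2.
∫: right-multiply L₀ by Dx.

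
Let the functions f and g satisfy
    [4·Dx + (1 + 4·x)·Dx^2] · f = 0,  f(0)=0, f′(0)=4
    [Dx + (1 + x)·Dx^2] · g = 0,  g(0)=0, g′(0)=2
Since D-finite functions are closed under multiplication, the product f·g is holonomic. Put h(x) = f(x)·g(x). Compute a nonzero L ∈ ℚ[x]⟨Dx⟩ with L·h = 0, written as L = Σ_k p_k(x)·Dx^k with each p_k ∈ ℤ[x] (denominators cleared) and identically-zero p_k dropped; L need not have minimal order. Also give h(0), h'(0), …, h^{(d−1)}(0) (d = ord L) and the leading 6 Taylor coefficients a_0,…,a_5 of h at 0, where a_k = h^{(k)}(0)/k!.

f: a_k = 0, 4, -8, 64/3, -64, 1024/5, …
g: a_k = 0, 2, -1, 2/3, -1/2, 2/5, …
h₀=f·g: eliminate ⇒ L₀, order ≤ 2·2.
L = (136 + 320·x + 256·x^2)·Dx + (290 + 1464·x + 2400·x^2 + 1280·x^3)·Dx^2 + (92 + 740·x + 1992·x^2 + 2240·x^3 + 896·x^4)·Dx^3 + (5 + 58·x + 245·x^2 + 464·x^3 + 400·x^4 + 128·x^5)·Dx^4  (order 4).
h: a_k = 0, 0, 8, -20, 160/3, -470/3, …
ICs: h(0) = 0, h′(0) = 0, h′′(0) = 16, h′′′(0) = -120.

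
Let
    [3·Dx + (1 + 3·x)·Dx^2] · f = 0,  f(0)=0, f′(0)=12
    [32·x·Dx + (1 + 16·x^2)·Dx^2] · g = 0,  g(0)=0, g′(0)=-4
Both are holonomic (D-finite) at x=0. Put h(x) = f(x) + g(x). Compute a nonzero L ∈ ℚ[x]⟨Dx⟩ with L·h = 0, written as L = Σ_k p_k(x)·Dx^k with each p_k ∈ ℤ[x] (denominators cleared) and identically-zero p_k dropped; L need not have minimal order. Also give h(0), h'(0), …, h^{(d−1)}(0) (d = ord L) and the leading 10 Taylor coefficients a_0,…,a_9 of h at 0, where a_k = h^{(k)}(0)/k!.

L = (-96 - 864·x + 4608·x^2 + 4608·x^3)·Dx + (-50 - 192·x + 672·x^2 + 9216·x^3 + 9216·x^4)·Dx^2 + (-3 + 23·x + 96·x^2 + 512·x^3 + 2304·x^4 + 2304·x^5)·Dx^3  (order 3).
h: a_k = 0, 8, -18, 172/3, -81, -52/5, -486, 25132/7, -6561/2, -183412/9, …
ICs: h(0) = 0, h′(0) = 8, h′′(0) = -36.

f: a_k = 0, 12, -18, 36, -81, 972/5, -486, 8748/7, -6561/2, 8748, …
g: a_k = 0, -4, 0, 64/3, 0, -1024/5, 0, 16384/7, 0, -262144/9, …
L₀ := lclm(L_f,L_g); ord L₀ ≤ 2+2.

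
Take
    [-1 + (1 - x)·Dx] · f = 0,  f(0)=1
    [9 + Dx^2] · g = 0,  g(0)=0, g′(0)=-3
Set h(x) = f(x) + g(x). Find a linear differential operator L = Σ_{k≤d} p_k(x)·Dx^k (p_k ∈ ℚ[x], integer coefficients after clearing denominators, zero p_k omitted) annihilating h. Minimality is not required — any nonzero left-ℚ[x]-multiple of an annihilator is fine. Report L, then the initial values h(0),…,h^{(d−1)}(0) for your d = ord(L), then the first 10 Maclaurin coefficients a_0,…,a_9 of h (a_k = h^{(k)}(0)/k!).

L = (135 - 162·x + 81·x^2) + (-99 + 261·x - 243·x^2 + 81·x^3)·Dx + (15 - 18·x + 9·x^2)·Dx^2 + (-11 + 29·x - 27·x^2 + 9·x^3)·Dx^3  (order 3).
h: a_k = 1, -2, 1, 11/2, 1, -41/40, 1, 803/560, 1, 4237/4480, …
ICs: h(0) = 1, h′(0) = -2, h′′(0) = 2.

f: a_k = 1, 1, 1, 1, 1, 1, 1, 1, 1, 1, …
g: a_k = 0, -3, 0, 9/2, 0, -81/40, 0, 243/560, 0, -243/4480, …
Weyl lclm of L_f,L_g ⇒ L₀ (ord ≤ 3).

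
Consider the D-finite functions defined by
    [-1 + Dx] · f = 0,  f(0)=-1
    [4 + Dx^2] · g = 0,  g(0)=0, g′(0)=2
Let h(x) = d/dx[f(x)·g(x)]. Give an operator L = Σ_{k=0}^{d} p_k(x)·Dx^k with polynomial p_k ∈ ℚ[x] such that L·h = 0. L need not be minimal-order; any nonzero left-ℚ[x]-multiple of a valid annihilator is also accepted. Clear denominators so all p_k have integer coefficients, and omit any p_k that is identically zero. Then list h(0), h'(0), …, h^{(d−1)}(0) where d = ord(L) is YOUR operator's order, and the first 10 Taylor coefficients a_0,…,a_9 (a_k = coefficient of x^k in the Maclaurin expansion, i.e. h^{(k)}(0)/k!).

f: a_k = -1, -1, -1/2, -1/6, -1/24, -1/120, -1/720, -1/5040, -1/40320, -1/362880, …
g: a_k = 0, 2, 0, -4/3, 0, 4/15, 0, -8/315, 0, 4/2835, …
h₀=f·g: eliminate ⇒ L₀, order ≤ 1·2.
Derive L from L₀ (diff closure).
L = 5 - 2·Dx + Dx^2  (order 2).
h: a_k = -2, -4, 1, 4, 19/12, -11/30, -139/360, -1/15, 359/20160, 779/90720, …
ICs: h(0) = -2, h′(0) = -4.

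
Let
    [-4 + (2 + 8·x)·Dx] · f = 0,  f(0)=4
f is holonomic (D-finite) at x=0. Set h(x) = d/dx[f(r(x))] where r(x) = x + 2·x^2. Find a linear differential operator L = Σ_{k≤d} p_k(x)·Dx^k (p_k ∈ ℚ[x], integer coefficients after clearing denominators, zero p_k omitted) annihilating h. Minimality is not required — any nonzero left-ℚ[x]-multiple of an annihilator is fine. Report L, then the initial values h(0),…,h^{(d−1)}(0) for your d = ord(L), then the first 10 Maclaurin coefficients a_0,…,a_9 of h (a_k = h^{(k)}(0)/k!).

f: a_k = 4, 8, -8, 16, -40, 112, -336, 1056, -3432, 11440, …
f∘r: x↦r, Dx↦Dx/r' in L_f ⇒ L₀.
h=h₀': d/dx-closure on L₀ ⇒ L.
L = 2 + (-1 - 8·x - 24·x^2 - 32·x^3)·Dx  (order 1).
h: a_k = 8, 16, -48, 96, -80, -288, 1568, -3904, 3888, 12640, …
ICs: h(0) = 8.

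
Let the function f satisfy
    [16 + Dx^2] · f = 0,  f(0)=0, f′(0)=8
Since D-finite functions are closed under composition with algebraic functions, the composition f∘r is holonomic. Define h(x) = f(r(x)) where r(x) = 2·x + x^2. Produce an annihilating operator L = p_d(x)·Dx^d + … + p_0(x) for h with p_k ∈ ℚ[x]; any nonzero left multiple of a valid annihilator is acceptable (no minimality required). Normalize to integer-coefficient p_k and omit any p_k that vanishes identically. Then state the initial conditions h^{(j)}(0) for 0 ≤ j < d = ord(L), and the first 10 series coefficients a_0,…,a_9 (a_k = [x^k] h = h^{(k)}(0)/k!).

f: a_k = 0, 8, 0, -64/3, 0, 256/15, 0, -2048/315, 0, 4096/2835, …
Change of var in L_f (x↦r) gives L₀.
L = (64 + 192·x + 192·x^2 + 64·x^3) - Dx + (1 + x)·Dx^2  (order 2).
h: a_k = 0, 16, 8, -512/3, -256, 6272/15, 1344, 167936/315, -100352/45, -9805312/2835, …
ICs: h(0) = 0, h′(0) = 16.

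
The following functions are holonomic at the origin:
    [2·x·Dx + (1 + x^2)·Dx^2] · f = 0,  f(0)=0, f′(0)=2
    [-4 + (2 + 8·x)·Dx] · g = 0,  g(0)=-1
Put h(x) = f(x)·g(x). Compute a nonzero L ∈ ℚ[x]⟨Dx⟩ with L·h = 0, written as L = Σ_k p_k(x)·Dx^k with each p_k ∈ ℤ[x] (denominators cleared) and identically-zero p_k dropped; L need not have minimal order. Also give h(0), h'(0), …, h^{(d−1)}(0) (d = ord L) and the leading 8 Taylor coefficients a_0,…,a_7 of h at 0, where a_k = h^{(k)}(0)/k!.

L = (12 - 4·x - 4·x^2) + (-4 - 14·x + 12·x^2 + 16·x^3)·Dx + (1 + 8·x + 17·x^2 + 8·x^3 + 16·x^4)·Dx^2  (order 2).
h: a_k = 0, -2, -4, 14/3, -20/3, 274/15, -812/15, 17054/105, …
ICs: h(0) = 0, h′(0) = -2.

f: a_k = 0, 2, 0, -2/3, 0, 2/5, 0, -2/7, …
g: a_k = -1, -2, 2, -4, 10, -28, 84, -264, …
Product ⇒ symmetric product L₀, ord ≤ 2.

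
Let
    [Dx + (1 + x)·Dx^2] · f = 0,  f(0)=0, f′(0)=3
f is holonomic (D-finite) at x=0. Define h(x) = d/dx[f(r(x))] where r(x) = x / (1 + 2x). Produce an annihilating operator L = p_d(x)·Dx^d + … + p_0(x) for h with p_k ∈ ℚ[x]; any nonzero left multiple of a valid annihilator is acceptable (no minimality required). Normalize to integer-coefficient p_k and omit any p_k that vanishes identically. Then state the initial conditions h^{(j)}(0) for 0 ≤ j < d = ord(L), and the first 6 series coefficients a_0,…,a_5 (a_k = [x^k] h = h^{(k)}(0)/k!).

f: a_k = 0, 3, -3/2, 1, -3/4, 3/5, …
Change of var in L_f (x↦r) gives L₀.
h₀' ⇒ L via d/dx closure of L₀.
L = (5 + 12·x) + (1 + 5·x + 6·x^2)·Dx  (order 1).
h: a_k = 3, -15, 57, -195, 633, -1995, …
ICs: h(0) = 3.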